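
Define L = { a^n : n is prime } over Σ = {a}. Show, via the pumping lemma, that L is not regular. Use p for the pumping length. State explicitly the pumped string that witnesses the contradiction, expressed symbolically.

a^{q(1+k)}

Assume L is regular; let p be its pumping constant.
Let q be a prime with q ≥ p+2 (infinitely many primes exist), and take w = a^q ∈ L with |w| = q ≥ p.
By the pumping lemma, w = xyz with |xy| ≤ p and y is nonempty.
Then y = a^k for some k with 1 ≤ k ≤ p.
Since 1 ≤ k ≤ p, |xz| = q-k. Pump with i = q+1: |xy^{q+1}z| = (q-k)+(q+1)k = q+qk = q(1+k), which is composite (both factors ≥ 2). So xy^{q+1}z = a^{q(1+k)} ∉ L.
This is a contradiction; hence L is not regular.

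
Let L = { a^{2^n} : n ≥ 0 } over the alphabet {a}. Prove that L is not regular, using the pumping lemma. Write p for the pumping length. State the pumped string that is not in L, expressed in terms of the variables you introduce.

a^{2^p+k}

Assume L is regular; let p be its pumping constant.
Take w = a^{2^p} ∈ L with |w| = 2^p ≥ p.
The pumping lemma gives a decomposition w = xyz where |xy| ≤ p and |y| ≥ 1.
Then y = a^k for some k with 1 ≤ k ≤ p.
Pump with i = 2: xy^2z = a^{2^p+k}. Since 1 ≤ k ≤ p < 2^p, we have 2^p < 2^p+k < 2^{p+1}, so 2^p+k is not a power of 2. So xy^2z ∉ L.
This contradicts the pumping lemma, so L is not regular.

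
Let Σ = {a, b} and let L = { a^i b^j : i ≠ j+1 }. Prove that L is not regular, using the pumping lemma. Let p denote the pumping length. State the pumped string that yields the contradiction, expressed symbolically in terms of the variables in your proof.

Assume L is regular; let p be its pumping constant.
Choose w = a^p b^{p+p!-1}. Since p ≠ (p+p!-1)+1 = p+p!, w ∈ L; and |w| ≥ p.
Write w = xyz as guaranteed by the lemma, with |xy| ≤ p and |y| > 0.
Since the first p symbols of w are all a's and |xy| ≤ p, y lies entirely in the leading a-block: y = a^k for some k with 1 ≤ k ≤ p.
Since 1 ≤ k ≤ p, k divides p!; set t = 1 + p!/k. Then xy^t z has p + (p!/k)·k = p + p! copies of a. Now the a-count is p+p! and (b-count)+1 = (p+p!-1)+1 = p+p!, so i ≠ j+1 fails. So xy^t z = a^{p+p!} b^{p+p!-1} ∉ L.
This contradicts the pumping lemma, so L is not regular.

a^{p+p!} b^{p+p!-1}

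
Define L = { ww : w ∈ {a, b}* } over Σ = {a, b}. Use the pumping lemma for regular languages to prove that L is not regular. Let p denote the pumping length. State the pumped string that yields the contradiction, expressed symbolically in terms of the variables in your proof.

a^{p+k} b^p a^p b^p

Suppose for contradiction that L is regular, and let p be the pumping length.
Take w = a^p b^p a^p b^p = uu where u = a^pb^p; then w ∈ L and |w| = 4p ≥ p.
By the pumping lemma, w = xyz with |xy| ≤ p and |y| ≥ 1.
Since the first p symbols of w are all a's and |xy| ≤ p, y lies entirely in the leading a-block: y = a^k for some k with 1 ≤ k ≤ p.
Pump with i = 2: xy^2z = a^{p+k} b^p a^p b^p, of length 4p+k. Suppose this equals vv. The string starts with a and ends with b, so v does too; thus the boundary between the two copies of v is a b→a transition. There is exactly one such transition, at position 2p+k, so |v| = 2p+k and |vv| = 4p+2k ≠ 4p+k since k ≥ 1. So xy^2z ∉ L.
This is a contradiction; hence L is not regular.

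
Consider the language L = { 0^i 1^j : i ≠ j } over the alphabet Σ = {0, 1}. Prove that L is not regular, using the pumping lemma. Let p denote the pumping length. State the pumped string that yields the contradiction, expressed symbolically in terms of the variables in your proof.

Suppose for contradiction that L is regular, and let p be the pumping length.
Choose w = 0^p 1^{p+p!}. Since p ≠ p+p!, w ∈ L; and |w| ≥ p.
Write w = xyz as guaranteed by the lemma, with |xy| ≤ p and |y| ≥ 1.
Since the first p symbols of w are all 0's and |xy| ≤ p, y lies entirely in the leading 0-block: y = 0^k for some k with 1 ≤ k ≤ p.
Since 1 ≤ k ≤ p, k divides p!; set t = 1 + p!/k. Then xy^t z has p + (p!/k)·k = p + p! copies of 0. Now the 0-count equals the 1-count, so i ≠ j fails. So xy^t z = 0^{p+p!} 1^{p+p!} ∉ L.
This is a contradiction; hence L is not regular.

0^{p+p!} 1^{p+p!}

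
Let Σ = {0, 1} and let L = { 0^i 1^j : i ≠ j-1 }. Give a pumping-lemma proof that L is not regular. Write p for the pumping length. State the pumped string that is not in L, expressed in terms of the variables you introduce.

Assume L is regular; let p be its pumping constant.
Choose w = 0^p 1^{p+p!+1}. Since p ≠ (p+p!+1)-1 = p+p!, w ∈ L; and |w| ≥ p.
Write w = xyz as guaranteed by the lemma, with |xy| ≤ p and y is nonempty.
The first p characters of w are 0's, so xy (and hence y) consists only of 0's. Write y = 0^k, 1 ≤ k ≤ p.
Since 1 ≤ k ≤ p, k divides p!; set t = 1 + p!/k. Then xy^t z has p + (p!/k)·k = p + p! copies of 0. Now the 0-count is p+p! and (1-count)-1 = (p+p!+1)-1 = p+p!, so i ≠ j-1 fails. So xy^t z = 0^{p+p!} 1^{p+p!+1} ∉ L.
This is a contradiction; hence L is not regular.

0^{p+p!} 1^{p+p!+1}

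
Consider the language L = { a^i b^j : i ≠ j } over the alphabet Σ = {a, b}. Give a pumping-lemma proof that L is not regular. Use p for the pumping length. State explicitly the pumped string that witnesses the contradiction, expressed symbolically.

a^{p+p!} b^{p+p!}

Assume L is regular. Let p be the pumping length given by the pumping lemma.
Choose w = a^p b^{p+p!}. Since p ≠ p+p!, w ∈ L; and |w| ≥ p.
The pumping lemma gives a decomposition w = xyz where |xy| ≤ p and y is nonempty.
The first p characters of w are a's, so xy (and hence y) consists only of a's. Write y = a^k, 1 ≤ k ≤ p.
Since 1 ≤ k ≤ p, k divides p!; set t = 1 + p!/k. Then xy^t z has p + (p!/k)·k = p + p! copies of a. Now the a-count equals the b-count, so i ≠ j fails. So xy^t z = a^{p+p!} b^{p+p!} ∉ L.
This is a contradiction; hence L is not regular.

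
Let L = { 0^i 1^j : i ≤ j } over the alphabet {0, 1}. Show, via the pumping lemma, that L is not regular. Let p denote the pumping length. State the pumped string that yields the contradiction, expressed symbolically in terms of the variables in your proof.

0^{p+k} 1^p

Assume L is regular; let p be its pumping constant.
Choose w = 0^p 1^p ∈ L, with |w| = 2p ≥ p.
Write w = xyz as guaranteed by the lemma, with |xy| ≤ p and |y| ≥ 1.
The first p characters of w are 0's, so xy (and hence y) consists only of 0's. Write y = 0^k, 1 ≤ k ≤ p.
Consider xy^2z = 0^{p+k} 1^p. Since k ≥ 1, the 0-count p+k exceeds the 1-count p, so i ≤ j fails; thus xy^2z ∉ L.
This is a contradiction; hence L is not regular.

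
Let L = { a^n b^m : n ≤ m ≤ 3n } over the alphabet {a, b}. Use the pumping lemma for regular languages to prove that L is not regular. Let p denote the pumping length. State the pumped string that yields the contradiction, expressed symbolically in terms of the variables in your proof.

a^{p+k} b^p

Toward a contradiction, assume L is regular with pumping length p.
Take w = a^p b^p ∈ L (since p ≤ p ≤ 3p), with |w| = 2p ≥ p.
By the pumping lemma, w = xyz with |xy| ≤ p and |y| > 0.
Because |xy| ≤ p and w begins with p copies of a, we have y = a^k with 1 ≤ k ≤ p.
Pump with i = 2: xy^2z = a^{p+k} b^p. Now n = p+k > p = m, so the condition n ≤ m fails. Thus xy^2z ∉ L.
This contradicts the pumping lemma, so L is not regular.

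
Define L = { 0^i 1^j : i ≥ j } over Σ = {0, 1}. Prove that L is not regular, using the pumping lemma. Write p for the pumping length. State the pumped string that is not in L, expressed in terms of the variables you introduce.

0^{p-k} 1^p

Assume L is regular; let p be its pumping constant.
Choose w = 0^p 1^p ∈ L, with |w| = 2p ≥ p.
By the pumping lemma, w = xyz with |xy| ≤ p and |y| ≥ 1.
Since the first p symbols of w are all 0's and |xy| ≤ p, y lies entirely in the leading 0-block: y = 0^k for some k with 1 ≤ k ≤ p.
Consider xy^0z = xz = 0^{p-k} 1^p. Since k ≥ 1, the 0-count p-k is less than p, so i ≥ j fails; thus xz ∉ L.
This is a contradiction; hence L is not regular.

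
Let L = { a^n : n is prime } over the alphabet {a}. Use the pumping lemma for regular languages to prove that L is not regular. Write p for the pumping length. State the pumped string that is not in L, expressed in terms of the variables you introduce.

a^{q(1+k)}

Suppose for contradiction that L is regular, and let p be the pumping length.
Let q be a prime with q ≥ p+2 (infinitely many primes exist), and take w = a^q ∈ L with |w| = q ≥ p.
Write w = xyz as guaranteed by the lemma, with |xy| ≤ p and |y| > 0.
Then y = a^k for some k with 1 ≤ k ≤ p.
Since 1 ≤ k ≤ p, |xz| = q-k. Pump with i = q+1: |xy^{q+1}z| = (q-k)+(q+1)k = q+qk = q(1+k), which is composite (both factors ≥ 2). So xy^{q+1}z = a^{q(1+k)} ∉ L.
This contradicts the pumping lemma, so L is not regular.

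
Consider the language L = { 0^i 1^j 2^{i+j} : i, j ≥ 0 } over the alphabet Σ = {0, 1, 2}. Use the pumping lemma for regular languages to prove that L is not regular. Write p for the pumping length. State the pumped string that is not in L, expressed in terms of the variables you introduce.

0^{p+k} 1^p 2^{2p}

Toward a contradiction, assume L is regular with pumping length p.
Take w = 0^p 1^p 2^{2p} ∈ L (with i=j=p, i+j=2p), |w| = 4p ≥ p.
Write w = xyz as guaranteed by the lemma, with |xy| ≤ p and |y| > 0.
Since the first p symbols of w are all 0's and |xy| ≤ p, y lies entirely in the leading 0-block: y = 0^k for some k with 1 ≤ k ≤ p.
Consider xy^2z = 0^{p+k} 1^p 2^{2p}. Now the 0- and 1-counts sum to 2p+k, but the 2-count is 2p ≠ 2p+k. So xy^2z ∉ L.
Contradiction. Therefore L is not regular.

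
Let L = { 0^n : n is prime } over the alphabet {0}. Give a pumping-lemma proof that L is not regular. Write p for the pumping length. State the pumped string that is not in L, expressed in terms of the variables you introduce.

0^{q(1+k)}

Assume L is regular; let p be its pumping constant.
Let q be a prime with q ≥ p+2 (infinitely many primes exist), and take w = 0^q ∈ L with |w| = q ≥ p.
The pumping lemma gives a decomposition w = xyz where |xy| ≤ p and |y| > 0.
Then y = 0^k for some k with 1 ≤ k ≤ p.
Since 1 ≤ k ≤ p, |xz| = q-k. Pump with i = q+1: |xy^{q+1}z| = (q-k)+(q+1)k = q+qk = q(1+k), which is composite (both factors ≥ 2). So xy^{q+1}z = 0^{q(1+k)} ∉ L.
This is a contradiction; hence L is not regular.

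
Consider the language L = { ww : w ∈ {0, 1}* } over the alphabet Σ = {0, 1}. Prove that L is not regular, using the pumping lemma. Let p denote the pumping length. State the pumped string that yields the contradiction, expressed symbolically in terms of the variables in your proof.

Suppose for contradiction that L is regular, and let p be the pumping length.
Take w = 0^p 1^p 0^p 1^p = uu where u = 0^p1^p; then w ∈ L and |w| = 4p ≥ p.
The pumping lemma gives a decomposition w = xyz where |xy| ≤ p and |y| > 0.
Since the first p symbols of w are all 0's and |xy| ≤ p, y lies entirely in the leading 0-block: y = 0^k for some k with 1 ≤ k ≤ p.
Pump with i = 2: xy^2z = 0^{p+k} 1^p 0^p 1^p, of length 4p+k. Suppose this equals vv. The string starts with 0 and ends with 1, so v does too; thus the boundary between the two copies of v is a 1→0 transition. There is exactly one such transition, at position 2p+k, so |v| = 2p+k and |vv| = 4p+2k ≠ 4p+k since k ≥ 1. So xy^2z ∉ L.
This contradicts the pumping lemma, so L is not regular.

0^{p+k} 1^p 0^p 1^p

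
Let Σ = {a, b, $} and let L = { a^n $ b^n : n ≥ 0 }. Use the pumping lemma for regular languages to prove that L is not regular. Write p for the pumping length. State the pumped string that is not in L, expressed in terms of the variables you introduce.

a^{p+k} $ b^p

Toward a contradiction, assume L is regular with pumping length p.
Take w = a^p $ b^p ∈ L with |w| = 2p+1 ≥ p.
By the pumping lemma, w = xyz with |xy| ≤ p and y is nonempty.
Because |xy| ≤ p and w begins with p copies of a, we have y = a^k with 1 ≤ k ≤ p.
Pump with i = 2: xy^2z = a^{p+k} $ b^p, which would require p+k = p. But k ≥ 1, so xy^2z ∉ L.
Contradiction. Therefore L is not regular.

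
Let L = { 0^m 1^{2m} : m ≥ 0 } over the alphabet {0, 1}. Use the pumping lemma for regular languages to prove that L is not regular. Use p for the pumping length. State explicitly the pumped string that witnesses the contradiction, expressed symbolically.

0^{p+k} 1^{2p}

Suppose for contradiction that L is regular, and let p be the pumping length.
Choose w = 0^p 1^{2p}, which is in L with |w| = 3p ≥ p.
By the pumping lemma, w = xyz with |xy| ≤ p and y is nonempty.
The first p characters of w are 0's, so xy (and hence y) consists only of 0's. Write y = 0^k, 1 ≤ k ≤ p.
Pump with i = 2: xy^2z = 0^{p+k} 1^{2p}. For this to lie in L we would need 2p = 2(p+k), which forces k = 0. But k ≥ 1, so xy^2z ∉ L.
Contradiction. Therefore L is not regular.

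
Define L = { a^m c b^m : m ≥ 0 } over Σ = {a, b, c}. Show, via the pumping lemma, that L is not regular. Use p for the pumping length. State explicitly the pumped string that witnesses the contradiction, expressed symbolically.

Toward a contradiction, assume L is regular with pumping length p.
Take w = a^p c b^p ∈ L with |w| = 2p+1 ≥ p.
Write w = xyz as guaranteed by the lemma, with |xy| ≤ p and y is nonempty.
The first p characters of w are a's, so xy (and hence y) consists only of a's. Write y = a^k, 1 ≤ k ≤ p.
Pump with i = 2: xy^2z = a^{p+k} c b^p, which would require p+k = p. But k ≥ 1, so xy^2z ∉ L.
This is a contradiction; hence L is not regular.

a^{p+k} c b^p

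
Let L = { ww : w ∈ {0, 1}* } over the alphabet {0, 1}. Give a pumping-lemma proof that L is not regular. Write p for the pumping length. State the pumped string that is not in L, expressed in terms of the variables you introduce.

0^{p+k} 1^p 0^p 1^p

Assume L is regular; let p be its pumping constant.
Take w = 0^p 1^p 0^p 1^p = uu where u = 0^p1^p; then w ∈ L and |w| = 4p ≥ p.
The pumping lemma gives a decomposition w = xyz where |xy| ≤ p and |y| > 0.
Since the first p symbols of w are all 0's and |xy| ≤ p, y lies entirely in the leading 0-block: y = 0^k for some k with 1 ≤ k ≤ p.
Pump with i = 2: xy^2z = 0^{p+k} 1^p 0^p 1^p, of length 4p+k. Suppose this equals vv. The string starts with 0 and ends with 1, so v does too; thus the boundary between the two copies of v is a 1→0 transition. There is exactly one such transition, at position 2p+k, so |v| = 2p+k and |vv| = 4p+2k ≠ 4p+k since k ≥ 1. So xy^2z ∉ L.
Contradiction. Therefore L is not regular.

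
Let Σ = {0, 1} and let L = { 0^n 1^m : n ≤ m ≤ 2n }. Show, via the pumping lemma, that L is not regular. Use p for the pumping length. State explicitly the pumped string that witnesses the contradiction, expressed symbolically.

0^{p+k} 1^p

Toward a contradiction, assume L is regular with pumping length p.
Take w = 0^p 1^p ∈ L (since p ≤ p ≤ 2p), with |w| = 2p ≥ p.
The pumping lemma gives a decomposition w = xyz where |xy| ≤ p and |y| > 0.
The first p characters of w are 0's, so xy (and hence y) consists only of 0's. Write y = 0^k, 1 ≤ k ≤ p.
Pump with i = 2: xy^2z = 0^{p+k} 1^p. Now n = p+k > p = m, so the condition n ≤ m fails. Thus xy^2z ∉ L.
This contradicts the pumping lemma, so L is not regular.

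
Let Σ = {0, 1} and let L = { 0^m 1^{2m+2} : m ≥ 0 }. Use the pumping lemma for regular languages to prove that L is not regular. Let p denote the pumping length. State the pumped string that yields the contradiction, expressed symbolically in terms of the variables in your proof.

0^{p+k} 1^{2p+2}

Toward a contradiction, assume L is regular with pumping length p.
Take w = 0^p 1^{2p+2}. Then w ∈ L and |w| = 3p+2 ≥ p.
By the pumping lemma, w = xyz with |xy| ≤ p and y is nonempty.
Since the first p symbols of w are all 0's and |xy| ≤ p, y lies entirely in the leading 0-block: y = 0^k for some k with 1 ≤ k ≤ p.
Pump with i = 2: xy^2z = 0^{p+k} 1^{2p+2}. For this to lie in L we would need 2p+2 = 2(p+k)+2, which forces k = 0. But k ≥ 1, so xy^2z ∉ L.
This is a contradiction; hence L is not regular.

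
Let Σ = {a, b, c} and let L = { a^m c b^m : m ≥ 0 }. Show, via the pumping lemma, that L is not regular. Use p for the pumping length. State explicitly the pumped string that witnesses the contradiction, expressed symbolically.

a^{p+k} c b^p

Suppose for contradiction that L is regular, and let p be the pumping length.
Take w = a^p c b^p ∈ L with |w| = 2p+1 ≥ p.
The pumping lemma gives a decomposition w = xyz where |xy| ≤ p and |y| > 0.
Since the first p symbols of w are all a's and |xy| ≤ p, y lies entirely in the leading a-block: y = a^k for some k with 1 ≤ k ≤ p.
Pump with i = 2: xy^2z = a^{p+k} c b^p, which would require p+k = p. But k ≥ 1, so xy^2z ∉ L.
This is a contradiction; hence L is not regular.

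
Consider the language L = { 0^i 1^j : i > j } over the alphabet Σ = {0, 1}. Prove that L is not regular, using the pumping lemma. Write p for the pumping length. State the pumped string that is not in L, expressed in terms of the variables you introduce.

Assume L is regular. Let p be the pumping length given by the pumping lemma.
Choose w = 0^{p+1} 1^p ∈ L, with |w| = 2p+1 ≥ p.
The pumping lemma gives a decomposition w = xyz where |xy| ≤ p and |y| ≥ 1.
The first p characters of w are 0's, so xy (and hence y) consists only of 0's. Write y = 0^k, 1 ≤ k ≤ p.
Consider xy^0z = xz = 0^{p+1-k} 1^p. Since k ≥ 1, the 0-count p+1-k is at most p, so i > j fails; thus xz ∉ L.
Contradiction. Therefore L is not regular.

0^{p+1-k} 1^p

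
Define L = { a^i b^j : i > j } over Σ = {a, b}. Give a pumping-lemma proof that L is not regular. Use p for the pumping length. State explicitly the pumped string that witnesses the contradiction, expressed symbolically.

a^{p+1-k} b^p

Assume L is regular. Let p be the pumping length given by the pumping lemma.
Choose w = a^{p+1} b^p ∈ L, with |w| = 2p+1 ≥ p.
Write w = xyz as guaranteed by the lemma, with |xy| ≤ p and y is nonempty.
Since the first p symbols of w are all a's and |xy| ≤ p, y lies entirely in the leading a-block: y = a^k for some k with 1 ≤ k ≤ p.
Consider xy^0z = xz = a^{p+1-k} b^p. Since k ≥ 1, the a-count p+1-k is at most p, so i > j fails; thus xz ∉ L.
This contradicts the pumping lemma, so L is not regular.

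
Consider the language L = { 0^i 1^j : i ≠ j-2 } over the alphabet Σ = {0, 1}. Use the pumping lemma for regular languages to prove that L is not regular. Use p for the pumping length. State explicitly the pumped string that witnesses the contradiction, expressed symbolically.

Assume L is regular; let p be its pumping constant.
Choose w = 0^p 1^{p+p!+2}. Since p ≠ (p+p!+2)-2 = p+p!, w ∈ L; and |w| ≥ p.
By the pumping lemma, w = xyz with |xy| ≤ p and y is nonempty.
Because |xy| ≤ p and w begins with p copies of 0, we have y = 0^k with 1 ≤ k ≤ p.
Since 1 ≤ k ≤ p, k divides p!; set t = 1 + p!/k. Then xy^t z has p + (p!/k)·k = p + p! copies of 0. Now the 0-count is p+p! and (1-count)-2 = (p+p!+2)-2 = p+p!, so i ≠ j-2 fails. So xy^t z = 0^{p+p!} 1^{p+p!+2} ∉ L.
Contradiction. Therefore L is not regular.

0^{p+p!} 1^{p+p!+2}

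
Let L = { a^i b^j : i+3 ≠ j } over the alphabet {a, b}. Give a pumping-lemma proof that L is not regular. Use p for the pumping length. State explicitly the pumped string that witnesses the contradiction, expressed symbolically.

a^{p+p!} b^{p+p!+3}

Assume L is regular; let p be its pumping constant.
Choose w = a^p b^{p+p!+3}. Since p ≠ (p+p!+3)-3 = p+p!, w ∈ L; and |w| ≥ p.
By the pumping lemma, w = xyz with |xy| ≤ p and |y| ≥ 1.
Since the first p symbols of w are all a's and |xy| ≤ p, y lies entirely in the leading a-block: y = a^k for some k with 1 ≤ k ≤ p.
Since 1 ≤ k ≤ p, k divides p!; set t = 1 + p!/k. Then xy^t z has p + (p!/k)·k = p + p! copies of a. Now the a-count is p+p! and (b-count)-3 = (p+p!+3)-3 = p+p!, so i+3 ≠ j fails. So xy^t z = a^{p+p!} b^{p+p!+3} ∉ L.
This contradicts the pumping lemma, so L is not regular.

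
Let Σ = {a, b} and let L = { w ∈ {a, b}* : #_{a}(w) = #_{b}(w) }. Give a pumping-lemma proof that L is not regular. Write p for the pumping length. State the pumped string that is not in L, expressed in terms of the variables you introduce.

Suppose for contradiction that L is regular, and let p be the pumping length.
Choose w = a^p b^p ∈ L with |w| = 2p ≥ p.
Write w = xyz as guaranteed by the lemma, with |xy| ≤ p and |y| > 0.
The first p characters of w are a's, so xy (and hence y) consists only of a's. Write y = a^k, 1 ≤ k ≤ p.
Pump with i = 2: xy^2z = a^{p+k} b^p has p+k occurrences of a but only p of b. Since k ≥ 1 the counts differ, so xy^2z ∉ L.
This contradicts the pumping lemma, so L is not regular.

a^{p+k} b^p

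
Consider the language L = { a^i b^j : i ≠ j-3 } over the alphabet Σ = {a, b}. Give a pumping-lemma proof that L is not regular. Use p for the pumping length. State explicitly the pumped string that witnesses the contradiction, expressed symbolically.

a^{p+p!} b^{p+p!+3}

Assume L is regular. Let p be the pumping length given by the pumping lemma.
Choose w = a^p b^{p+p!+3}. Since p ≠ (p+p!+3)-3 = p+p!, w ∈ L; and |w| ≥ p.
The pumping lemma gives a decomposition w = xyz where |xy| ≤ p and |y| > 0.
The first p characters of w are a's, so xy (and hence y) consists only of a's. Write y = a^k, 1 ≤ k ≤ p.
Since 1 ≤ k ≤ p, k divides p!; set t = 1 + p!/k. Then xy^t z has p + (p!/k)·k = p + p! copies of a. Now the a-count is p+p! and (b-count)-3 = (p+p!+3)-3 = p+p!, so i ≠ j-3 fails. So xy^t z = a^{p+p!} b^{p+p!+3} ∉ L.
This contradicts the pumping lemma, so L is not regular.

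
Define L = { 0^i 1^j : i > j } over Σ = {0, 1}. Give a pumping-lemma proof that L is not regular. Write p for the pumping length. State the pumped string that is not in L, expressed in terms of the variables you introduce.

0^{p+1-k} 1^p

Assume L is regular. Let p be the pumping length given by the pumping lemma.
Choose w = 0^{p+1} 1^p ∈ L, with |w| = 2p+1 ≥ p.
By the pumping lemma, w = xyz with |xy| ≤ p and |y| ≥ 1.
Because |xy| ≤ p and w begins with p copies of 0, we have y = 0^k with 1 ≤ k ≤ p.
Consider xy^0z = xz = 0^{p+1-k} 1^p. Since k ≥ 1, the 0-count p+1-k is at most p, so i > j fails; thus xz ∉ L.
Contradiction. Therefore L is not regular.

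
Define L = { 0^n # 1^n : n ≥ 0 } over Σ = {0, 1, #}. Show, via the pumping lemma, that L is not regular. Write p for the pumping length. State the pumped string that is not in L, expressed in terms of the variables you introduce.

0^{p+k} # 1^p

Toward a contradiction, assume L is regular with pumping length p.
Take w = 0^p # 1^p ∈ L with |w| = 2p+1 ≥ p.
By the pumping lemma, w = xyz with |xy| ≤ p and |y| > 0.
Since the first p symbols of w are all 0's and |xy| ≤ p, y lies entirely in the leading 0-block: y = 0^k for some k with 1 ≤ k ≤ p.
Pump with i = 2: xy^2z = 0^{p+k} # 1^p, which would require p+k = p. But k ≥ 1, so xy^2z ∉ L.
Contradiction. Therefore L is not regular.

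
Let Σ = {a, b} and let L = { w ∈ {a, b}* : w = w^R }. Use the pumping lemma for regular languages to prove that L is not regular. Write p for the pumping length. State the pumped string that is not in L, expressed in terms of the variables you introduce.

Assume L is regular. Let p be the pumping length given by the pumping lemma.
Take w = a^p b a^p, a palindrome of length 2p+1 ≥ p.
The pumping lemma gives a decomposition w = xyz where |xy| ≤ p and y is nonempty.
The first p characters of w are a's, so xy (and hence y) consists only of a's. Write y = a^k, 1 ≤ k ≤ p.
Pump with i = 2: xy^2z = a^{p+k} b a^p. Its reverse is a^p b a^{p+k}, which differs from xy^2z since k ≥ 1. So xy^2z is not a palindrome and xy^2z ∉ L.
This contradicts the pumping lemma, so L is not regular.

a^{p+k} b a^p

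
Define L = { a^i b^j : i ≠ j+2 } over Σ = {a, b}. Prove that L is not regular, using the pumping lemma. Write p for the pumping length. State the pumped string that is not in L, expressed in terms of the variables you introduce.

a^{p+p!} b^{p+p!-2}

Suppose for contradiction that L is regular, and let p be the pumping length.
Choose w = a^p b^{p+p!-2}. Since p ≠ (p+p!-2)+2 = p+p!, w ∈ L; and |w| ≥ p.
The pumping lemma gives a decomposition w = xyz where |xy| ≤ p and |y| ≥ 1.
Since the first p symbols of w are all a's and |xy| ≤ p, y lies entirely in the leading a-block: y = a^k for some k with 1 ≤ k ≤ p.
Since 1 ≤ k ≤ p, k divides p!; set t = 1 + p!/k. Then xy^t z has p + (p!/k)·k = p + p! copies of a. Now the a-count is p+p! and (b-count)+2 = (p+p!-2)+2 = p+p!, so i ≠ j+2 fails. So xy^t z = a^{p+p!} b^{p+p!-2} ∉ L.
Contradiction. Therefore L is not regular.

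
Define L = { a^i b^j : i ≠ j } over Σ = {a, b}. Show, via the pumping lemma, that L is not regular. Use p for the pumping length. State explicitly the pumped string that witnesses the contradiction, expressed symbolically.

a^{p+p!} b^{p+p!}

Suppose for contradiction that L is regular, and let p be the pumping length.
Choose w = a^p b^{p+p!}. Since p ≠ p+p!, w ∈ L; and |w| ≥ p.
Write w = xyz as guaranteed by the lemma, with |xy| ≤ p and |y| > 0.
The first p characters of w are a's, so xy (and hence y) consists only of a's. Write y = a^k, 1 ≤ k ≤ p.
Since 1 ≤ k ≤ p, k divides p!; set t = 1 + p!/k. Then xy^t z has p + (p!/k)·k = p + p! copies of a. Now the a-count equals the b-count, so i ≠ j fails. So xy^t z = a^{p+p!} b^{p+p!} ∉ L.
This contradicts the pumping lemma, so L is not regular.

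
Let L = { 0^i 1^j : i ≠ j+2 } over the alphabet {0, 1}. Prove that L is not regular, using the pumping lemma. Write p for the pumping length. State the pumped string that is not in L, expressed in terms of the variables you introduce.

Assume L is regular. Let p be the pumping length given by the pumping lemma.
Choose w = 0^p 1^{p+p!-2}. Since p ≠ (p+p!-2)+2 = p+p!, w ∈ L; and |w| ≥ p.
Write w = xyz as guaranteed by the lemma, with |xy| ≤ p and |y| ≥ 1.
The first p characters of w are 0's, so xy (and hence y) consists only of 0's. Write y = 0^k, 1 ≤ k ≤ p.
Since 1 ≤ k ≤ p, k divides p!; set t = 1 + p!/k. Then xy^t z has p + (p!/k)·k = p + p! copies of 0. Now the 0-count is p+p! and (1-count)+2 = (p+p!-2)+2 = p+p!, so i ≠ j+2 fails. So xy^t z = 0^{p+p!} 1^{p+p!-2} ∉ L.
Contradiction. Therefore L is not regular.

0^{p+p!} 1^{p+p!-2}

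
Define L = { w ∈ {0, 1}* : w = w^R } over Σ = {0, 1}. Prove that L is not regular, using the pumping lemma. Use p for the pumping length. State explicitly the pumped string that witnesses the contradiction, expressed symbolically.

0^{p+k} 1 0^p

Assume L is regular; let p be its pumping constant.
Take w = 0^p 1 0^p, a palindrome of length 2p+1 ≥ p.
By the pumping lemma, w = xyz with |xy| ≤ p and |y| > 0.
Because |xy| ≤ p and w begins with p copies of 0, we have y = 0^k with 1 ≤ k ≤ p.
Pump with i = 2: xy^2z = 0^{p+k} 1 0^p. Its reverse is 0^p 1 0^{p+k}, which differs from xy^2z since k ≥ 1. So xy^2z is not a palindrome and xy^2z ∉ L.
Contradiction. Therefore L is not regular.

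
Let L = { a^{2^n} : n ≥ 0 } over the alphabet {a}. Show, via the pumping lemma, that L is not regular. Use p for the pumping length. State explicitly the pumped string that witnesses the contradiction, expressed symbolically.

Toward a contradiction, assume L is regular with pumping length p.
Take w = a^{2^p} ∈ L with |w| = 2^p ≥ p.
By the pumping lemma, w = xyz with |xy| ≤ p and |y| > 0.
Then y = a^k for some k with 1 ≤ k ≤ p.
Pump with i = 2: xy^2z = a^{2^p+k}. Since 1 ≤ k ≤ p < 2^p, we have 2^p < 2^p+k < 2^{p+1}, so 2^p+k is not a power of 2. So xy^2z ∉ L.
This contradicts the pumping lemma, so L is not regular.

a^{2^p+k}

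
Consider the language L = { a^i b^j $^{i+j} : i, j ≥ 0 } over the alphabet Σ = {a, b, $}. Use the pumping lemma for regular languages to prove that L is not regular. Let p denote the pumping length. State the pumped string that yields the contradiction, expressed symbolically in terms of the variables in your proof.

a^{p+k} b^p $^{2p}

Toward a contradiction, assume L is regular with pumping length p.
Take w = a^p b^p $^{2p} ∈ L (with i=j=p, i+j=2p), |w| = 4p ≥ p.
The pumping lemma gives a decomposition w = xyz where |xy| ≤ p and y is nonempty.
The first p characters of w are a's, so xy (and hence y) consists only of a's. Write y = a^k, 1 ≤ k ≤ p.
Consider xy^2z = a^{p+k} b^p $^{2p}. Now the a- and b-counts sum to 2p+k, but the $-count is 2p ≠ 2p+k. So xy^2z ∉ L.
This is a contradiction; hence L is not regular.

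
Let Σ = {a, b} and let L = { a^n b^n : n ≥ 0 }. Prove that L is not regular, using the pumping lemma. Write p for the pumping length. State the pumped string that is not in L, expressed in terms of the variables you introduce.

Assume L is regular; let p be its pumping constant.
Choose w = a^p b^p, which is in L with |w| = 2p ≥ p.
By the pumping lemma, w = xyz with |xy| ≤ p and |y| > 0.
The first p characters of w are a's, so xy (and hence y) consists only of a's. Write y = a^k, 1 ≤ k ≤ p.
Pump with i = 2: xy^2z = a^{p+k} b^p. For this to lie in L we would need p = p+k, which forces k = 0. But k ≥ 1, so xy^2z ∉ L.
Contradiction. Therefore L is not regular.

a^{p+k} b^p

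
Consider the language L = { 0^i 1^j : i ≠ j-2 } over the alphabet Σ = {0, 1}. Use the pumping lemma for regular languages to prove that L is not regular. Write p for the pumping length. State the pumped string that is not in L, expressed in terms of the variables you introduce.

0^{p+p!} 1^{p+p!+2}

Suppose for contradiction that L is regular, and let p be the pumping length.
Choose w = 0^p 1^{p+p!+2}. Since p ≠ (p+p!+2)-2 = p+p!, w ∈ L; and |w| ≥ p.
The pumping lemma gives a decomposition w = xyz where |xy| ≤ p and |y| > 0.
Since the first p symbols of w are all 0's and |xy| ≤ p, y lies entirely in the leading 0-block: y = 0^k for some k with 1 ≤ k ≤ p.
Since 1 ≤ k ≤ p, k divides p!; set t = 1 + p!/k. Then xy^t z has p + (p!/k)·k = p + p! copies of 0. Now the 0-count is p+p! and (1-count)-2 = (p+p!+2)-2 = p+p!, so i ≠ j-2 fails. So xy^t z = 0^{p+p!} 1^{p+p!+2} ∉ L.
This contradicts the pumping lemma, so L is not regular.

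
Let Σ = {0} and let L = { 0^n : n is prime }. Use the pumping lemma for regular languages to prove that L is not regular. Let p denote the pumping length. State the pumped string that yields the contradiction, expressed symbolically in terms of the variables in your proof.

Toward a contradiction, assume L is regular with pumping length p.
Let q be a prime with q ≥ p+2 (infinitely many primes exist), and take w = 0^q ∈ L with |w| = q ≥ p.
Write w = xyz as guaranteed by the lemma, with |xy| ≤ p and |y| ≥ 1.
Then y = 0^k for some k with 1 ≤ k ≤ p.
Since 1 ≤ k ≤ p, |xz| = q-k. Pump with i = q+1: |xy^{q+1}z| = (q-k)+(q+1)k = q+qk = q(1+k), which is composite (both factors ≥ 2). So xy^{q+1}z = 0^{q(1+k)} ∉ L.
This is a contradiction; hence L is not regular.

0^{q(1+k)}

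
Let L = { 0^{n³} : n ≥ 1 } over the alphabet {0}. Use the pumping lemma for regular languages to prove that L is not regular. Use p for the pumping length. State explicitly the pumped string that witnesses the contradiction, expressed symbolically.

0^{p³+k}

Suppose for contradiction that L is regular, and let p be the pumping length.
Take w = 0^{p³} ∈ L with |w| = p³ ≥ p.
By the pumping lemma, w = xyz with |xy| ≤ p and y is nonempty.
Then y = 0^k for some k with 1 ≤ k ≤ p.
Pump with i = 2: xy^2z = 0^{p³+k}. Since 1 ≤ k ≤ p, p³ < p³+k ≤ p³+p < p³+3p²+3p+1 = (p+1)³, so p³+k is not a perfect cube. So xy^2z ∉ L.
Contradiction. Therefore L is not regular.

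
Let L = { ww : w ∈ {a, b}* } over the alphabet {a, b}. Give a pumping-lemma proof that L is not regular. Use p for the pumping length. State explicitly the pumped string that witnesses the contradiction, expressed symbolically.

a^{p+k} b^p a^p b^p

Assume L is regular. Let p be the pumping length given by the pumping lemma.
Take w = a^p b^p a^p b^p = uu where u = a^pb^p; then w ∈ L and |w| = 4p ≥ p.
The pumping lemma gives a decomposition w = xyz where |xy| ≤ p and |y| ≥ 1.
The first p characters of w are a's, so xy (and hence y) consists only of a's. Write y = a^k, 1 ≤ k ≤ p.
Pump with i = 2: xy^2z = a^{p+k} b^p a^p b^p, of length 4p+k. Suppose this equals vv. The string starts with a and ends with b, so v does too; thus the boundary between the two copies of v is a b→a transition. There is exactly one such transition, at position 2p+k, so |v| = 2p+k and |vv| = 4p+2k ≠ 4p+k since k ≥ 1. So xy^2z ∉ L.
This is a contradiction; hence L is not regular.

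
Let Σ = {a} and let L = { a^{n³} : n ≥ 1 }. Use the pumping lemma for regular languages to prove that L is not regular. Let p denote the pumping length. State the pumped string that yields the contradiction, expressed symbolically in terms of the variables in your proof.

Suppose for contradiction that L is regular, and let p be the pumping length.
Take w = a^{p³} ∈ L with |w| = p³ ≥ p.
By the pumping lemma, w = xyz with |xy| ≤ p and |y| ≥ 1.
Then y = a^k for some k with 1 ≤ k ≤ p.
Pump with i = 2: xy^2z = a^{p³+k}. Since 1 ≤ k ≤ p, p³ < p³+k ≤ p³+p < p³+3p²+3p+1 = (p+1)³, so p³+k is not a perfect cube. So xy^2z ∉ L.
This contradicts the pumping lemma, so L is not regular.

a^{p³+k}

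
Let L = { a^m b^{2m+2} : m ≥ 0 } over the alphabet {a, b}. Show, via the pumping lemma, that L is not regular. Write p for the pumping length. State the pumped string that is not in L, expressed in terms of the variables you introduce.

a^{p+k} b^{2p+2}

Assume L is regular; let p be its pumping constant.
Take w = a^p b^{2p+2}. Then w ∈ L and |w| = 3p+2 ≥ p.
By the pumping lemma, w = xyz with |xy| ≤ p and y is nonempty.
The first p characters of w are a's, so xy (and hence y) consists only of a's. Write y = a^k, 1 ≤ k ≤ p.
Pump with i = 2: xy^2z = a^{p+k} b^{2p+2}. For this to lie in L we would need 2p+2 = 2(p+k)+2, which forces k = 0. But k ≥ 1, so xy^2z ∉ L.
This contradicts the pumping lemma, so L is not regular.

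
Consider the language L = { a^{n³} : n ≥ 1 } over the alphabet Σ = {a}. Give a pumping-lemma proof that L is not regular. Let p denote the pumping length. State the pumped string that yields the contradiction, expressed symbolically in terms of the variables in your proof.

a^{p³+k}

Assume L is regular. Let p be the pumping length given by the pumping lemma.
Take w = a^{p³} ∈ L with |w| = p³ ≥ p.
The pumping lemma gives a decomposition w = xyz where |xy| ≤ p and |y| ≥ 1.
Then y = a^k for some k with 1 ≤ k ≤ p.
Pump with i = 2: xy^2z = a^{p³+k}. Since 1 ≤ k ≤ p, p³ < p³+k ≤ p³+p < p³+3p²+3p+1 = (p+1)³, so p³+k is not a perfect cube. So xy^2z ∉ L.
This is a contradiction; hence L is not regular.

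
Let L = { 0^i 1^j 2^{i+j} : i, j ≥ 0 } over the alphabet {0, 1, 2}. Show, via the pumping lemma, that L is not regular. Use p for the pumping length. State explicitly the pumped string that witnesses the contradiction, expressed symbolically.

0^{p+k} 1^p 2^{2p}

Toward a contradiction, assume L is regular with pumping length p.
Take w = 0^p 1^p 2^{2p} ∈ L (with i=j=p, i+j=2p), |w| = 4p ≥ p.
By the pumping lemma, w = xyz with |xy| ≤ p and y is nonempty.
The first p characters of w are 0's, so xy (and hence y) consists only of 0's. Write y = 0^k, 1 ≤ k ≤ p.
Consider xy^2z = 0^{p+k} 1^p 2^{2p}. Now the 0- and 1-counts sum to 2p+k, but the 2-count is 2p ≠ 2p+k. So xy^2z ∉ L.
Contradiction. Therefore L is not regular.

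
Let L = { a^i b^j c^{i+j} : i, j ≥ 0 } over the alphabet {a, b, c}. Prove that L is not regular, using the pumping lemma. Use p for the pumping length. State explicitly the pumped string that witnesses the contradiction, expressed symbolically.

a^{p+k} b^p c^{2p}

Suppose for contradiction that L is regular, and let p be the pumping length.
Take w = a^p b^p c^{2p} ∈ L (with i=j=p, i+j=2p), |w| = 4p ≥ p.
By the pumping lemma, w = xyz with |xy| ≤ p and y is nonempty.
The first p characters of w are a's, so xy (and hence y) consists only of a's. Write y = a^k, 1 ≤ k ≤ p.
Consider xy^2z = a^{p+k} b^p c^{2p}. Now the a- and b-counts sum to 2p+k, but the c-count is 2p ≠ 2p+k. So xy^2z ∉ L.
This is a contradiction; hence L is not regular.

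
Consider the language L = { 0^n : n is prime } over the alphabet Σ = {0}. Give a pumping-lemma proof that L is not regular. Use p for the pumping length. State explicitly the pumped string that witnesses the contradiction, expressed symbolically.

0^{q(1+k)}

Assume L is regular. Let p be the pumping length given by the pumping lemma.
Let q be a prime with q ≥ p+2 (infinitely many primes exist), and take w = 0^q ∈ L with |w| = q ≥ p.
Write w = xyz as guaranteed by the lemma, with |xy| ≤ p and |y| ≥ 1.
Then y = 0^k for some k with 1 ≤ k ≤ p.
Since 1 ≤ k ≤ p, |xz| = q-k. Pump with i = q+1: |xy^{q+1}z| = (q-k)+(q+1)k = q+qk = q(1+k), which is composite (both factors ≥ 2). So xy^{q+1}z = 0^{q(1+k)} ∉ L.
Contradiction. Therefore L is not regular.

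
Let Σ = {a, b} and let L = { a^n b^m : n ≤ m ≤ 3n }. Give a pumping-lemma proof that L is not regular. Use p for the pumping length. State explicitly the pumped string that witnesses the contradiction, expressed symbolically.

a^{p+k} b^p

Suppose for contradiction that L is regular, and let p be the pumping length.
Take w = a^p b^p ∈ L (since p ≤ p ≤ 3p), with |w| = 2p ≥ p.
The pumping lemma gives a decomposition w = xyz where |xy| ≤ p and |y| > 0.
The first p characters of w are a's, so xy (and hence y) consists only of a's. Write y = a^k, 1 ≤ k ≤ p.
Pump with i = 2: xy^2z = a^{p+k} b^p. Now n = p+k > p = m, so the condition n ≤ m fails. Thus xy^2z ∉ L.
This is a contradiction; hence L is not regular.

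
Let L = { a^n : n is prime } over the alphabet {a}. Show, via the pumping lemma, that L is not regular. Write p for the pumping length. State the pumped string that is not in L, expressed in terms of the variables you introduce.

a^{q(1+k)}

Assume L is regular; let p be its pumping constant.
Let q be a prime with q ≥ p+2 (infinitely many primes exist), and take w = a^q ∈ L with |w| = q ≥ p.
Write w = xyz as guaranteed by the lemma, with |xy| ≤ p and |y| > 0.
Then y = a^k for some k with 1 ≤ k ≤ p.
Since 1 ≤ k ≤ p, |xz| = q-k. Pump with i = q+1: |xy^{q+1}z| = (q-k)+(q+1)k = q+qk = q(1+k), which is composite (both factors ≥ 2). So xy^{q+1}z = a^{q(1+k)} ∉ L.
This is a contradiction; hence L is not regular.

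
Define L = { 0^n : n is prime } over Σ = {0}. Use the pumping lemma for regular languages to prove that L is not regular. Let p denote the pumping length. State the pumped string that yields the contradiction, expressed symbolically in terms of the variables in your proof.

0^{q(1+k)}

Toward a contradiction, assume L is regular with pumping length p.
Let q be a prime with q ≥ p+2 (infinitely many primes exist), and take w = 0^q ∈ L with |w| = q ≥ p.
The pumping lemma gives a decomposition w = xyz where |xy| ≤ p and y is nonempty.
Then y = 0^k for some k with 1 ≤ k ≤ p.
Since 1 ≤ k ≤ p, |xz| = q-k. Pump with i = q+1: |xy^{q+1}z| = (q-k)+(q+1)k = q+qk = q(1+k), which is composite (both factors ≥ 2). So xy^{q+1}z = 0^{q(1+k)} ∉ L.
Contradiction. Therefore L is not regular.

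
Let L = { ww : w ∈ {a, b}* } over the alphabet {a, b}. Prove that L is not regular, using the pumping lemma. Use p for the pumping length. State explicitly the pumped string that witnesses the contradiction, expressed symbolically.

a^{p+k} b^p a^p b^p

Suppose for contradiction that L is regular, and let p be the pumping length.
Take w = a^p b^p a^p b^p = uu where u = a^pb^p; then w ∈ L and |w| = 4p ≥ p.
Write w = xyz as guaranteed by the lemma, with |xy| ≤ p and |y| > 0.
Because |xy| ≤ p and w begins with p copies of a, we have y = a^k with 1 ≤ k ≤ p.
Pump with i = 2: xy^2z = a^{p+k} b^p a^p b^p, of length 4p+k. Suppose this equals vv. The string starts with a and ends with b, so v does too; thus the boundary between the two copies of v is a b→a transition. There is exactly one such transition, at position 2p+k, so |v| = 2p+k and |vv| = 4p+2k ≠ 4p+k since k ≥ 1. So xy^2z ∉ L.
This contradicts the pumping lemma, so L is not regular.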